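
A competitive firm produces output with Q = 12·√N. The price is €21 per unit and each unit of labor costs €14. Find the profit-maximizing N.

MP_N = (1/2)·12·N^(-1/2) = 6·N^(-1/2).
Profit maximization for a price taker requires P·MP_N = w: 21·6·N^(-1/2) = 14.
So N^(-1/2) = 1/9, which gives N = 81.

N* = 81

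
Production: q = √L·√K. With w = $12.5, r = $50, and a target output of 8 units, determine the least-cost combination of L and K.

L* = 16, K* = 4

Cost minimization requires the marginal rate of technical substitution to equal the input-price ratio: MP_L/MP_K = w/r.
Here MP_L/MP_K = (1/2)·(K/L)/(1/2) = (K/L). Setting this equal to 12.5/50 = 0.25 gives K = 0.25L.
Substituting into q = 8: L^(1/2)·(0.25L)^(1/2) = 8.
Solving, L = 16 and K = 4.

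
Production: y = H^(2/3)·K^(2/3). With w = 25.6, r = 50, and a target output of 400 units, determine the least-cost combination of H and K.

H* = 125, K* = 64

Cost minimization requires the marginal rate of technical substitution to equal the input-price ratio: MP_H/MP_K = w/r.
Here MP_H/MP_K = (2/3)·(K/H)/(2/3) = (K/H). Setting this equal to 25.6/50 = 0.512 gives K = 0.512H.
Substituting into y = 400: H^(2/3)·(0.512H)^(2/3) = 400.
Solving, H = 125 and K = 64.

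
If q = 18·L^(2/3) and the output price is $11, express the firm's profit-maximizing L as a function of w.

L(w) = 2299968/w³

MP_L = (2/3)·18·L^(-1/3) = 12·L^(-1/3).
Setting P·MP_L = w: 132·L^(-1/3) = w.
Solving for L: L^(-1/3) = w/132, so L = (132/w)^(3).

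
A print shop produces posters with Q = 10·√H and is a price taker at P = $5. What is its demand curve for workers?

H(w) = 625/w²

MP_H = (1/2)·10·H^(-1/2) = 5·H^(-1/2).
Setting P·MP_H = w: 25·H^(-1/2) = w.
Solving for H: H^(-1/2) = w/25, so H = (25/w)^(2).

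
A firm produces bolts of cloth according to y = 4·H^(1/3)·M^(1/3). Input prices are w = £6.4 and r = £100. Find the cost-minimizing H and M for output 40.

Cost minimization requires the marginal rate of technical substitution to equal the input-price ratio: MP_H/MP_M = w/r.
Here MP_H/MP_M = (1/3)·(M/H)/(1/3) = (M/H). Setting this equal to 6.4/100 = 0.064 gives M = 0.064H.
Substituting into y = 40: 4·H^(1/3)·(0.064H)^(1/3) = 40.
Solving, H = 125 and M = 8.

H* = 125, M* = 8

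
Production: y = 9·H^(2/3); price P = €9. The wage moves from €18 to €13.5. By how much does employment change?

ΔH = 37

From P·MP_H = w with MP_H = 6·H^(-1/3), the labor demand is H(w) = (54/w)^(3).
At w = 18: H = 27. At w = 13.5: H = 64.
ΔH = 64 − 27 = 37.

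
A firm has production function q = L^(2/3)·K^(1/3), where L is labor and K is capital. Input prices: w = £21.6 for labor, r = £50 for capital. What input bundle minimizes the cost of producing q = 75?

Cost minimization requires the marginal rate of technical substitution to equal the input-price ratio: MP_L/MP_K = w/r.
Here MP_L/MP_K = (2/3)·(K/L)/(1/3) = 2·(K/L). Setting this equal to 21.6/50 = 0.432 gives K = 0.216L.
Substituting into q = 75: L^(2/3)·(0.216L)^(1/3) = 75.
Solving, L = 125 and K = 27.

L* = 125, K* = 27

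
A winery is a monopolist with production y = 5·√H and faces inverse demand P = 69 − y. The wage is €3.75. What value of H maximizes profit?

H* = 36

Marginal revenue from the inverse demand is MR = 69 − 2y.
The marginal product is MP_H = 2.5·H^(-1/2).
A monopolist hires until marginal revenue product equals the wage: MR·MP_H = w.
At H, y = 5·√H. Substituting and solving: (69 − 10·√H)·2.5·H^(-1/2) = 3.75 gives H = 36.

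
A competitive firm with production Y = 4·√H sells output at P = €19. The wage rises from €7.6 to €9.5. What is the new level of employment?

From P·MP_H = w with MP_H = 2·H^(-1/2), the labor demand is H(w) = (38/w)^(2).
At w = 7.6: H = 25. At w = 9.5: H = 16.

H* = 16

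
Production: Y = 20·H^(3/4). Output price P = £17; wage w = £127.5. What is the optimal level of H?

H* = 16

MP_H = (3/4)·20·H^(-1/4) = 15·H^(-1/4).
Profit maximization for a price taker requires P·MP_H = w: 17·15·H^(-1/4) = 127.5.
So H^(-1/4) = 0.5, which gives H = 16.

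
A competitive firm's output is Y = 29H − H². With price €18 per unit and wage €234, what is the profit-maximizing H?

H* = 8

The marginal product of H is MP_H = 29 − 2H.
A price-taking firm hires until the value of the marginal product equals the wage: P·MP_H = w, so 18·(29 − 2H) = 234.
Then 29 − 2H = 13, giving H = 8.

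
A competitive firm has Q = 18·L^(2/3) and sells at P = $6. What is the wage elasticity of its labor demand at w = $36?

ε = -3

MP_L = (2/3)·18·L^(-1/3), so P·MP_L = w gives 72·L^(-1/3) = w.
Solving, L(w) = (72/w)^(3). This is a constant-elasticity form: L ∝ w^(−3), so ε = −3.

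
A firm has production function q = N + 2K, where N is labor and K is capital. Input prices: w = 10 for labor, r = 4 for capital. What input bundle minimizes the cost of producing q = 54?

The inputs are perfect substitutes, so the firm uses whichever has the lower cost per unit of output.
Cost per unit of output via N is 10; via K it is 2. K is cheaper.
Producing q = 54 with K alone: N = 0, K = 27.

N* = 0, K* = 27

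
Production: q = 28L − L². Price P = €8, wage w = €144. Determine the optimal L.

L* = 5

The marginal product of L is MP_L = 28 − 2L.
A price-taking firm hires until the value of the marginal product equals the wage: P·MP_L = w, so 8·(28 − 2L) = 144.
Then 28 − 2L = 18, giving L = 5.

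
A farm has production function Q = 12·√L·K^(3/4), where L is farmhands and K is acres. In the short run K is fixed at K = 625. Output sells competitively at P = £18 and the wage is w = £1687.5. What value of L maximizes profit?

With K = 625, MP_L = (1/2)·12·L^(-1/2)·625^(3/4) = 750·L^(-1/2).
Profit maximization for a price taker requires P·MP_L = w: 18·750·L^(-1/2) = 1687.5.
So L^(-1/2) = 0.125, which gives L = 64.

L* = 64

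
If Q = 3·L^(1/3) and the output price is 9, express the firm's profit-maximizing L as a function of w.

MP_L = (1/3)·3·L^(-2/3) = L^(-2/3).
Setting P·MP_L = w: 9·L^(-2/3) = w.
Solving for L: L^(-2/3) = w/9, so L = (9/w)^(3/2).

L(w) = (9/w)^(3/2)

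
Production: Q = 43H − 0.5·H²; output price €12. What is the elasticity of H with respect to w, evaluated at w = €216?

ε = -0.72

From P·MP_H = w with MP_H = 43 − H, labor demand is H(w) = 43 − w/12.
dH/dw = −1/(12) = -1/12.
At w = 216, H = 25, so ε = (dH/dw)·(w/H) = (-1/12)·(216/25) = -0.72.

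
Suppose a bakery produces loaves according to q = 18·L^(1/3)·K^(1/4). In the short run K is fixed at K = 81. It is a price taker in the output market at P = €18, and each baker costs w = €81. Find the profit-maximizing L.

L* = 8

With K = 81, MP_L = (1/3)·18·L^(-2/3)·81^(1/4) = 18·L^(-2/3).
Profit maximization for a price taker requires P·MP_L = w: 18·18·L^(-2/3) = 81.
So L^(-2/3) = 0.25, which gives L = 8.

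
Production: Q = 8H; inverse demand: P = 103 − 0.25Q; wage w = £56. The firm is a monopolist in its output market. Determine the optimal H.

H* = 24

Marginal revenue from the inverse demand is MR = 103 − 0.5Q.
The marginal product is MP_H = 8.
A monopolist hires until marginal revenue product equals the wage: MR·MP_H = w.
(103 − 4H)·8 = 56, so H = 24.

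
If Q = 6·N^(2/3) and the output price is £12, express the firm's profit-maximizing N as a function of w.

MP_N = (2/3)·6·N^(-1/3) = 4·N^(-1/3).
Setting P·MP_N = w: 48·N^(-1/3) = w.
Solving for N: N^(-1/3) = w/48, so N = (48/w)^(3).

N(w) = 110592/w³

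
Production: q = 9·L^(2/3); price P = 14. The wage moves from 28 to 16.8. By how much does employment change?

ΔL = 98

From P·MP_L = w with MP_L = 6·L^(-1/3), the labor demand is L(w) = (84/w)^(3).
At w = 28: L = 27. At w = 16.8: L = 125.
ΔL = 125 − 27 = 98.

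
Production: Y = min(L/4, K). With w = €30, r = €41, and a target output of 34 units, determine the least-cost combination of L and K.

L* = 136, K* = 34

With a fixed-proportions technology, the cost-minimizing bundle uses no slack in either input: L/4 = K = Y.
So L = 4·34 = 136 and K = 34.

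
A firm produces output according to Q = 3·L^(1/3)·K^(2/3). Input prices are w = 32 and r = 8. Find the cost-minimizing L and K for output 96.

L* = 8, K* = 64

Cost minimization requires the marginal rate of technical substitution to equal the input-price ratio: MP_L/MP_K = w/r.
Here MP_L/MP_K = (1/3)·(K/L)/(2/3) = 0.5·(K/L). Setting this equal to 32/8 = 4 gives K = 8L.
Substituting into Q = 96: 3·L^(1/3)·(8L)^(2/3) = 96.
Solving, L = 8 and K = 64.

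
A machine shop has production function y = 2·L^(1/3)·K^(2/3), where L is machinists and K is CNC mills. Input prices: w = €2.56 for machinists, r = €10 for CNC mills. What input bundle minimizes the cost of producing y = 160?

Cost minimization requires the marginal rate of technical substitution to equal the input-price ratio: MP_L/MP_K = w/r.
Here MP_L/MP_K = (1/3)·(K/L)/(2/3) = 0.5·(K/L). Setting this equal to 2.56/10 = 0.256 gives K = 0.512L.
Substituting into y = 160: 2·L^(1/3)·(0.512L)^(2/3) = 160.
Solving, L = 125 and K = 64.

L* = 125, K* = 64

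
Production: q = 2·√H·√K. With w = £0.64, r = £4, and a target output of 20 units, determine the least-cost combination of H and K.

Cost minimization requires the marginal rate of technical substitution to equal the input-price ratio: MP_H/MP_K = w/r.
Here MP_H/MP_K = (1/2)·(K/H)/(1/2) = (K/H). Setting this equal to 0.64/4 = 0.16 gives K = 0.16H.
Substituting into q = 20: 2·H^(1/2)·(0.16H)^(1/2) = 20.
Solving, H = 25 and K = 4.

H* = 25, K* = 4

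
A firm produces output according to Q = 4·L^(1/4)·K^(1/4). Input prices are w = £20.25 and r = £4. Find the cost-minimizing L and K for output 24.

Cost minimization requires the marginal rate of technical substitution to equal the input-price ratio: MP_L/MP_K = w/r.
Here MP_L/MP_K = (1/4)·(K/L)/(1/4) = (K/L). Setting this equal to 20.25/4 = 5.0625 gives K = 5.0625L.
Substituting into Q = 24: 4·L^(1/4)·(5.0625L)^(1/4) = 24.
Solving, L = 16 and K = 81.

L* = 16, K* = 81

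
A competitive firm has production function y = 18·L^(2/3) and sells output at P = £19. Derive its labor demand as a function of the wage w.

L(w) = (228/w)^(3)

MP_L = (2/3)·18·L^(-1/3) = 12·L^(-1/3).
Setting P·MP_L = w: 228·L^(-1/3) = w.
Solving for L: L^(-1/3) = w/228, so L = (228/w)^(3).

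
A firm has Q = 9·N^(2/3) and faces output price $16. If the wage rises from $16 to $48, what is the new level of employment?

From P·MP_N = w with MP_N = 6·N^(-1/3), the labor demand is N(w) = (96/w)^(3).
At w = 16: N = 216. At w = 48: N = 8.

N* = 8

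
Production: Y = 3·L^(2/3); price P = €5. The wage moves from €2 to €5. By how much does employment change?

From P·MP_L = w with MP_L = 2·L^(-1/3), the labor demand is L(w) = (10/w)^(3).
At w = 2: L = 125. At w = 5: L = 8.
ΔL = 8 − 125 = -117.

ΔL = -117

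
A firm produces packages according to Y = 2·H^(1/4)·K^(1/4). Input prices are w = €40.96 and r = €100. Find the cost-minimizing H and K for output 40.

Cost minimization requires the marginal rate of technical substitution to equal the input-price ratio: MP_H/MP_K = w/r.
Here MP_H/MP_K = (1/4)·(K/H)/(1/4) = (K/H). Setting this equal to 40.96/100 = 0.4096 gives K = 0.4096H.
Substituting into Y = 40: 2·H^(1/4)·(0.4096H)^(1/4) = 40.
Solving, H = 625 and K = 256.

H* = 625, K* = 256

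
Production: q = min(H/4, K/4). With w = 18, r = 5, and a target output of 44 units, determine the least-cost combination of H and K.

H* = 176, K* = 176

With a fixed-proportions technology, the cost-minimizing bundle uses no slack in either input: H/4 = K/4 = q.
So H = 4·44 = 176 and K = 4·44 = 176.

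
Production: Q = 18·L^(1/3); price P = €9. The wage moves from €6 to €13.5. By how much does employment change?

ΔL = -19

From P·MP_L = w with MP_L = 6·L^(-2/3), the labor demand is L(w) = (54/w)^(3/2).
At w = 6: L = 27. At w = 13.5: L = 8.
ΔL = 8 − 27 = -19.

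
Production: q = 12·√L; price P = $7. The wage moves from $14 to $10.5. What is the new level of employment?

L* = 16

From P·MP_L = w with MP_L = 6·L^(-1/2), the labor demand is L(w) = (42/w)^(2).
At w = 14: L = 9. At w = 10.5: L = 16.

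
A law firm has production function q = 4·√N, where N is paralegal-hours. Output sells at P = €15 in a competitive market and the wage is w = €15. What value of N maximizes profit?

N* = 4

MP_N = (1/2)·4·N^(-1/2) = 2·N^(-1/2).
Profit maximization for a price taker requires P·MP_N = w: 15·2·N^(-1/2) = 15.
So N^(-1/2) = 0.5, which gives N = 4.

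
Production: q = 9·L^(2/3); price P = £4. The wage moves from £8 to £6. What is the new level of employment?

From P·MP_L = w with MP_L = 6·L^(-1/3), the labor demand is L(w) = (24/w)^(3).
At w = 8: L = 27. At w = 6: L = 64.

L* = 64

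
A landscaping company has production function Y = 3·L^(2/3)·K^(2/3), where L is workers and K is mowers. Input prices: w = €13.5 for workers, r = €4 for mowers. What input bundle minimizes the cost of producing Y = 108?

Cost minimization requires the marginal rate of technical substitution to equal the input-price ratio: MP_L/MP_K = w/r.
Here MP_L/MP_K = (2/3)·(K/L)/(2/3) = (K/L). Setting this equal to 13.5/4 = 3.375 gives K = 3.375L.
Substituting into Y = 108: 3·L^(2/3)·(3.375L)^(2/3) = 108.
Solving, L = 8 and K = 27.

L* = 8, K* = 27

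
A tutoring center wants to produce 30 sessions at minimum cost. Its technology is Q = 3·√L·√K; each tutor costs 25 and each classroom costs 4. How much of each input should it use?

L* = 4, K* = 25

Cost minimization requires the marginal rate of technical substitution to equal the input-price ratio: MP_L/MP_K = w/r.
Here MP_L/MP_K = (1/2)·(K/L)/(1/2) = (K/L). Setting this equal to 25/4 = 6.25 gives K = 6.25L.
Substituting into Q = 30: 3·L^(1/2)·(6.25L)^(1/2) = 30.
Solving, L = 4 and K = 25.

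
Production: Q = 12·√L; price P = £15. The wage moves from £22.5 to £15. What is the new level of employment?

L* = 36

From P·MP_L = w with MP_L = 6·L^(-1/2), the labor demand is L(w) = (90/w)^(2).
At w = 22.5: L = 16. At w = 15: L = 36.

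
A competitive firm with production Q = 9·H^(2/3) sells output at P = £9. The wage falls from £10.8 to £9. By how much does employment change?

From P·MP_H = w with MP_H = 6·H^(-1/3), the labor demand is H(w) = (54/w)^(3).
At w = 10.8: H = 125. At w = 9: H = 216.
ΔH = 216 − 125 = 91.

ΔH = 91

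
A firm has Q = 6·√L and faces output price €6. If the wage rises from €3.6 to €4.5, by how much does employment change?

From P·MP_L = w with MP_L = 3·L^(-1/2), the labor demand is L(w) = (18/w)^(2).
At w = 3.6: L = 25. At w = 4.5: L = 16.
ΔL = 16 − 25 = -9.

ΔL = -9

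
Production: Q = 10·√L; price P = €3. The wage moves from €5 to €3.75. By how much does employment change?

From P·MP_L = w with MP_L = 5·L^(-1/2), the labor demand is L(w) = (15/w)^(2).
At w = 5: L = 9. At w = 3.75: L = 16.
ΔL = 16 − 9 = 7.

ΔL = 7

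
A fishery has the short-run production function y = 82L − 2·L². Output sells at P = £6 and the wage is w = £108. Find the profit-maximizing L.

The marginal product of L is MP_L = 82 − 4L.
A price-taking firm hires until the value of the marginal product equals the wage: P·MP_L = w, so 6·(82 − 4L) = 108.
Then 82 − 4L = 18, giving L = 16.

L* = 16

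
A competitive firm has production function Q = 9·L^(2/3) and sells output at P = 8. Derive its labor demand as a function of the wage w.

MP_L = (2/3)·9·L^(-1/3) = 6·L^(-1/3).
Setting P·MP_L = w: 48·L^(-1/3) = w.
Solving for L: L^(-1/3) = w/48, so L = (48/w)^(3).

L(w) = 110592/w³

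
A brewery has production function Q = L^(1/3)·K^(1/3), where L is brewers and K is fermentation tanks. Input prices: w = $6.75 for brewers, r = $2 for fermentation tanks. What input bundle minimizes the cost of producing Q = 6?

Cost minimization requires the marginal rate of technical substitution to equal the input-price ratio: MP_L/MP_K = w/r.
Here MP_L/MP_K = (1/3)·(K/L)/(1/3) = (K/L). Setting this equal to 6.75/2 = 3.375 gives K = 3.375L.
Substituting into Q = 6: L^(1/3)·(3.375L)^(1/3) = 6.
Solving, L = 8 and K = 27.

L* = 8, K* = 27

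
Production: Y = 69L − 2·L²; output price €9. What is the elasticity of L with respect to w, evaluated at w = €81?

From P·MP_L = w with MP_L = 69 − 4L, labor demand is L(w) = (69 − w/9)/4.
dL/dw = −1/(36) = -1/36.
At w = 81, L = 15, so ε = (dL/dw)·(w/L) = (-1/36)·(81/15) = -0.15.

ε = -0.15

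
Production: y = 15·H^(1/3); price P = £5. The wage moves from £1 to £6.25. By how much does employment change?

From P·MP_H = w with MP_H = 5·H^(-2/3), the labor demand is H(w) = (25/w)^(3/2).
At w = 1: H = 125. At w = 6.25: H = 8.
ΔH = 8 − 125 = -117.

ΔH = -117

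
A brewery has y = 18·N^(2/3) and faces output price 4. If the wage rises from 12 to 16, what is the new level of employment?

N* = 27

From P·MP_N = w with MP_N = 12·N^(-1/3), the labor demand is N(w) = (48/w)^(3).
At w = 12: N = 64. At w = 16: N = 27.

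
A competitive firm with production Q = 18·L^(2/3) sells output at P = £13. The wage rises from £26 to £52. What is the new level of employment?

From P·MP_L = w with MP_L = 12·L^(-1/3), the labor demand is L(w) = (156/w)^(3).
At w = 26: L = 216. At w = 52: L = 27.

L* = 27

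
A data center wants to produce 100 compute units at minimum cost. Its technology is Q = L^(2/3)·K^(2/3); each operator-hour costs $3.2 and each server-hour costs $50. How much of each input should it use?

Cost minimization requires the marginal rate of technical substitution to equal the input-price ratio: MP_L/MP_K = w/r.
Here MP_L/MP_K = (2/3)·(K/L)/(2/3) = (K/L). Setting this equal to 3.2/50 = 0.064 gives K = 0.064L.
Substituting into Q = 100: L^(2/3)·(0.064L)^(2/3) = 100.
Solving, L = 125 and K = 8.

L* = 125, K* = 8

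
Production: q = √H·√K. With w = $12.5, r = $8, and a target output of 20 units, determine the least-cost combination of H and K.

H* = 16, K* = 25

Cost minimization requires the marginal rate of technical substitution to equal the input-price ratio: MP_H/MP_K = w/r.
Here MP_H/MP_K = (1/2)·(K/H)/(1/2) = (K/H). Setting this equal to 12.5/8 = 1.5625 gives K = 1.5625H.
Substituting into q = 20: H^(1/2)·(1.5625H)^(1/2) = 20.
Solving, H = 16 and K = 25.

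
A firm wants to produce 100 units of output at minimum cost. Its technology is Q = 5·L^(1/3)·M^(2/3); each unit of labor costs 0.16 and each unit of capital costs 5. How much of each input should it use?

L* = 125, M* = 8

Cost minimization requires the marginal rate of technical substitution to equal the input-price ratio: MP_L/MP_M = w/r.
Here MP_L/MP_M = (1/3)·(M/L)/(2/3) = 0.5·(M/L). Setting this equal to 0.16/5 = 0.032 gives M = 0.064L.
Substituting into Q = 100: 5·L^(1/3)·(0.064L)^(2/3) = 100.
Solving, L = 125 and M = 8.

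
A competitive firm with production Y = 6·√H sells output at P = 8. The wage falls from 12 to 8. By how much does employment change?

ΔH = 5

From P·MP_H = w with MP_H = 3·H^(-1/2), the labor demand is H(w) = (24/w)^(2).
At w = 12: H = 4. At w = 8: H = 9.
ΔH = 9 − 4 = 5.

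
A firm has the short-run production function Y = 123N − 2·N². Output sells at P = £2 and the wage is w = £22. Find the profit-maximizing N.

The marginal product of N is MP_N = 123 − 4N.
A price-taking firm hires until the value of the marginal product equals the wage: P·MP_N = w, so 2·(123 − 4N) = 22.
Then 123 − 4N = 11, giving N = 28.

N* = 28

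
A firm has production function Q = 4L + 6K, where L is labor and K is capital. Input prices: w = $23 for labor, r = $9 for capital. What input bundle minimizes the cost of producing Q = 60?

The inputs are perfect substitutes, so the firm uses whichever has the lower cost per unit of output.
Cost per unit of output via L is w/4 = 5.75; via K it is r/6 = 1.5. K is cheaper.
Producing Q = 60 with K alone: L = 0, K = 10.

L* = 0, K* = 10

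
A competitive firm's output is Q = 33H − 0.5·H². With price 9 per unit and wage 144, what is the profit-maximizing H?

The marginal product of H is MP_H = 33 − H.
A price-taking firm hires until the value of the marginal product equals the wage: P·MP_H = w, so 9·(33 − H) = 144.
Then 33 − H = 16, giving H = 17.

H* = 17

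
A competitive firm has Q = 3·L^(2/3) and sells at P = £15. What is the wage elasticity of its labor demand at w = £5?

ε = -3

MP_L = (2/3)·3·L^(-1/3), so P·MP_L = w gives 30·L^(-1/3) = w.
Solving, L(w) = (30/w)^(3). This is a constant-elasticity form: L ∝ w^(−3), so ε = −3.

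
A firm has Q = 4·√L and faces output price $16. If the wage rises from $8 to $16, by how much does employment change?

ΔL = -12

From P·MP_L = w with MP_L = 2·L^(-1/2), the labor demand is L(w) = (32/w)^(2).
At w = 8: L = 16. At w = 16: L = 4.
ΔL = 4 − 16 = -12.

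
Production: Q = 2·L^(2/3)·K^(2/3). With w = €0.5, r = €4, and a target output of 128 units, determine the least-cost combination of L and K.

Cost minimization requires the marginal rate of technical substitution to equal the input-price ratio: MP_L/MP_K = w/r.
Here MP_L/MP_K = (2/3)·(K/L)/(2/3) = (K/L). Setting this equal to 0.5/4 = 0.125 gives K = 0.125L.
Substituting into Q = 128: 2·L^(2/3)·(0.125L)^(2/3) = 128.
Solving, L = 64 and K = 8.

L* = 64, K* = 8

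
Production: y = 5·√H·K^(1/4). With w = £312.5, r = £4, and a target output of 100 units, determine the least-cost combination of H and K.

H* = 16, K* = 625

Cost minimization requires the marginal rate of technical substitution to equal the input-price ratio: MP_H/MP_K = w/r.
Here MP_H/MP_K = (1/2)·(K/H)/(1/4) = 2·(K/H). Setting this equal to 312.5/4 = 78.125 gives K = 39.0625H.
Substituting into y = 100: 5·H^(1/2)·(39.0625H)^(1/4) = 100.
Solving, H = 16 and K = 625.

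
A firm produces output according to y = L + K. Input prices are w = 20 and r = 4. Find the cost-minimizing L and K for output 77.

L* = 0, K* = 77

The inputs are perfect substitutes, so the firm uses whichever has the lower cost per unit of output.
Cost per unit of output via L is 20; via K it is 4. K is cheaper.
Producing y = 77 with K alone: L = 0, K = 77.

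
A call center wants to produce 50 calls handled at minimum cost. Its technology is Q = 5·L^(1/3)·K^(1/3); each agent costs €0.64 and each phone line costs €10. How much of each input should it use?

Cost minimization requires the marginal rate of technical substitution to equal the input-price ratio: MP_L/MP_K = w/r.
Here MP_L/MP_K = (1/3)·(K/L)/(1/3) = (K/L). Setting this equal to 0.64/10 = 0.064 gives K = 0.064L.
Substituting into Q = 50: 5·L^(1/3)·(0.064L)^(1/3) = 50.
Solving, L = 125 and K = 8.

L* = 125, K* = 8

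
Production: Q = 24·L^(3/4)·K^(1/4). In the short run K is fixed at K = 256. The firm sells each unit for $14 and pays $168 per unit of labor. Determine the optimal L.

L* = 1296

With K = 256, MP_L = (3/4)·24·L^(-1/4)·256^(1/4) = 72·L^(-1/4).
Profit maximization for a price taker requires P·MP_L = w: 14·72·L^(-1/4) = 168.
So L^(-1/4) = 1/6, which gives L = 1296.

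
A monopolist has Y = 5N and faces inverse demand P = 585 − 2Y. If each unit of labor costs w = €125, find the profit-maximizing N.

N* = 28

Marginal revenue from the inverse demand is MR = 585 − 4Y.
The marginal product is MP_N = 5.
A monopolist hires until marginal revenue product equals the wage: MR·MP_N = w.
(585 − 20N)·5 = 125, so N = 28.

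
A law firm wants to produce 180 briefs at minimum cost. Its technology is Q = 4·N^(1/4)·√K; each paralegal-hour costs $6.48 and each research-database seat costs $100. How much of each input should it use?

Cost minimization requires the marginal rate of technical substitution to equal the input-price ratio: MP_N/MP_K = w/r.
Here MP_N/MP_K = (1/4)·(K/N)/(1/2) = 0.5·(K/N). Setting this equal to 6.48/100 = 0.0648 gives K = 0.1296N.
Substituting into Q = 180: 4·N^(1/4)·(0.1296N)^(1/2) = 180.
Solving, N = 625 and K = 81.

N* = 625, K* = 81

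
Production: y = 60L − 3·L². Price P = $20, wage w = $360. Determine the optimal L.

L* = 7

The marginal product of L is MP_L = 60 − 6L.
A price-taking firm hires until the value of the marginal product equals the wage: P·MP_L = w, so 20·(60 − 6L) = 360.
Then 60 − 6L = 18, giving L = 7.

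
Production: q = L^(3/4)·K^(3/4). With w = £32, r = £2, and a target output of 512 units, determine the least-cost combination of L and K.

L* = 16, K* = 256

Cost minimization requires the marginal rate of technical substitution to equal the input-price ratio: MP_L/MP_K = w/r.
Here MP_L/MP_K = (3/4)·(K/L)/(3/4) = (K/L). Setting this equal to 32/2 = 16 gives K = 16L.
Substituting into q = 512: L^(3/4)·(16L)^(3/4) = 512.
Solving, L = 16 and K = 256.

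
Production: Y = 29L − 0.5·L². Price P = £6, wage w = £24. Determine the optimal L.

The marginal product of L is MP_L = 29 − L.
A price-taking firm hires until the value of the marginal product equals the wage: P·MP_L = w, so 6·(29 − L) = 24.
Then 29 − L = 4, giving L = 25.

L* = 25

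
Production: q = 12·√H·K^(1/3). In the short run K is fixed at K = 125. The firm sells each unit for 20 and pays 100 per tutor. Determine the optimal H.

With K = 125, MP_H = (1/2)·12·H^(-1/2)·125^(1/3) = 30·H^(-1/2).
Profit maximization for a price taker requires P·MP_H = w: 20·30·H^(-1/2) = 100.
So H^(-1/2) = 1/6, which gives H = 36.

H* = 36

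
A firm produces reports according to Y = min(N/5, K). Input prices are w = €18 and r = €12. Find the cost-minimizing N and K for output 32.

With a fixed-proportions technology, the cost-minimizing bundle uses no slack in either input: N/5 = K = Y.
So N = 5·32 = 160 and K = 32.

N* = 160, K* = 32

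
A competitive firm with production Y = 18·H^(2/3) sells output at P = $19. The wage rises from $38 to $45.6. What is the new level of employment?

From P·MP_H = w with MP_H = 12·H^(-1/3), the labor demand is H(w) = (228/w)^(3).
At w = 38: H = 216. At w = 45.6: H = 125.

H* = 125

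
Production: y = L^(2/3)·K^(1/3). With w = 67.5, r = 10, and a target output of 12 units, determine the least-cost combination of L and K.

Cost minimization requires the marginal rate of technical substitution to equal the input-price ratio: MP_L/MP_K = w/r.
Here MP_L/MP_K = (2/3)·(K/L)/(1/3) = 2·(K/L). Setting this equal to 67.5/10 = 6.75 gives K = 3.375L.
Substituting into y = 12: L^(2/3)·(3.375L)^(1/3) = 12.
Solving, L = 8 and K = 27.

L* = 8, K* = 27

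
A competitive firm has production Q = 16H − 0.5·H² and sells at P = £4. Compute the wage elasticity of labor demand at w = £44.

From P·MP_H = w with MP_H = 16 − H, labor demand is H(w) = 16 − w/4.
dH/dw = −1/(4) = -0.25.
At w = 44, H = 5, so ε = (dH/dw)·(w/H) = (-0.25)·(44/5) = -2.2.

ε = -2.2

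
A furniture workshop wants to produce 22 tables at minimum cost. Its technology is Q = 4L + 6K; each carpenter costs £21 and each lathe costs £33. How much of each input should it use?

L* = 5.5, K* = 0

The inputs are perfect substitutes, so the firm uses whichever has the lower cost per unit of output.
Cost per unit of output via L is w/4 = 5.25; via K it is r/6 = 5.5. L is cheaper.
Producing Q = 22 with L alone: L = 5.5, K = 0.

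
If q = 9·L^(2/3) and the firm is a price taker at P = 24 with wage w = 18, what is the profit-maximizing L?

L* = 512

MP_L = (2/3)·9·L^(-1/3) = 6·L^(-1/3).
Profit maximization for a price taker requires P·MP_L = w: 24·6·L^(-1/3) = 18.
So L^(-1/3) = 0.125, which gives L = 512.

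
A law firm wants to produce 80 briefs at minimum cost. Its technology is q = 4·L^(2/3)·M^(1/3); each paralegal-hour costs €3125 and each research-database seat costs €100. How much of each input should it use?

L* = 8, M* = 125

Cost minimization requires the marginal rate of technical substitution to equal the input-price ratio: MP_L/MP_M = w/r.
Here MP_L/MP_M = (2/3)·(M/L)/(1/3) = 2·(M/L). Setting this equal to 3125/100 = 31.25 gives M = 15.625L.
Substituting into q = 80: 4·L^(2/3)·(15.625L)^(1/3) = 80.
Solving, L = 8 and M = 125.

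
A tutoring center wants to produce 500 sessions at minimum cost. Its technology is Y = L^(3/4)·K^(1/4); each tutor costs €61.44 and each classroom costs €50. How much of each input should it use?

Cost minimization requires the marginal rate of technical substitution to equal the input-price ratio: MP_L/MP_K = w/r.
Here MP_L/MP_K = (3/4)·(K/L)/(1/4) = 3·(K/L). Setting this equal to 61.44/50 = 1.2288 gives K = 0.4096L.
Substituting into Y = 500: L^(3/4)·(0.4096L)^(1/4) = 500.
Solving, L = 625 and K = 256.

L* = 625, K* = 256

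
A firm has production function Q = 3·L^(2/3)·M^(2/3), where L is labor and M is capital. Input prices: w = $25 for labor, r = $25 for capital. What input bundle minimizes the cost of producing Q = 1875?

L* = 125, M* = 125

Cost minimization requires the marginal rate of technical substitution to equal the input-price ratio: MP_L/MP_M = w/r.
Here MP_L/MP_M = (2/3)·(M/L)/(2/3) = (M/L). Setting this equal to 25/25 = 1 gives M = L.
Substituting into Q = 1875: 3·L^(2/3)·(L)^(2/3) = 1875.
Solving, L = 125 and M = 125.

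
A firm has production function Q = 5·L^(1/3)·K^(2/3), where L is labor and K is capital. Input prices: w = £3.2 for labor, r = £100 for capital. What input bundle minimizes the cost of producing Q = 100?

Cost minimization requires the marginal rate of technical substitution to equal the input-price ratio: MP_L/MP_K = w/r.
Here MP_L/MP_K = (1/3)·(K/L)/(2/3) = 0.5·(K/L). Setting this equal to 3.2/100 = 0.032 gives K = 0.064L.
Substituting into Q = 100: 5·L^(1/3)·(0.064L)^(2/3) = 100.
Solving, L = 125 and K = 8.

L* = 125, K* = 8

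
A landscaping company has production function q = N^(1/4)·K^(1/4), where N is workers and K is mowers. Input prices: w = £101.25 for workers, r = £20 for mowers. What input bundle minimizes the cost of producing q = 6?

Cost minimization requires the marginal rate of technical substitution to equal the input-price ratio: MP_N/MP_K = w/r.
Here MP_N/MP_K = (1/4)·(K/N)/(1/4) = (K/N). Setting this equal to 101.25/20 = 5.0625 gives K = 5.0625N.
Substituting into q = 6: N^(1/4)·(5.0625N)^(1/4) = 6.
Solving, N = 16 and K = 81.

N* = 16, K* = 81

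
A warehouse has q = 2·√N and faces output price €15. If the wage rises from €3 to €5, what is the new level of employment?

N* = 9

From P·MP_N = w with MP_N = N^(-1/2), the labor demand is N(w) = (15/w)^(2).
At w = 3: N = 25. At w = 5: N = 9.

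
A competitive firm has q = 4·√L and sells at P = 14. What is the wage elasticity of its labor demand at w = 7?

ε = -2

MP_L = (1/2)·4·L^(-1/2), so P·MP_L = w gives 28·L^(-1/2) = w.
Solving, L(w) = (28/w)^(2). This is a constant-elasticity form: L ∝ w^(−2), so ε = −2.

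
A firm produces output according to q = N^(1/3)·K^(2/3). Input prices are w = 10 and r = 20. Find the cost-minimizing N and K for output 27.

Cost minimization requires the marginal rate of technical substitution to equal the input-price ratio: MP_N/MP_K = w/r.
Here MP_N/MP_K = (1/3)·(K/N)/(2/3) = 0.5·(K/N). Setting this equal to 10/20 = 0.5 gives K = N.
Substituting into q = 27: N^(1/3)·(N)^(2/3) = 27.
Solving, N = 27 and K = 27.

N* = 27, K* = 27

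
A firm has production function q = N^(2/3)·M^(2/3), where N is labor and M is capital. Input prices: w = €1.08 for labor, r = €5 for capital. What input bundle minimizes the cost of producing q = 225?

N* = 125, M* = 27

Cost minimization requires the marginal rate of technical substitution to equal the input-price ratio: MP_N/MP_M = w/r.
Here MP_N/MP_M = (2/3)·(M/N)/(2/3) = (M/N). Setting this equal to 1.08/5 = 0.216 gives M = 0.216N.
Substituting into q = 225: N^(2/3)·(0.216N)^(2/3) = 225.
Solving, N = 125 and M = 27.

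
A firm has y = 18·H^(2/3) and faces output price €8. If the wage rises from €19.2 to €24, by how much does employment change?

ΔH = -61

From P·MP_H = w with MP_H = 12·H^(-1/3), the labor demand is H(w) = (96/w)^(3).
At w = 19.2: H = 125. At w = 24: H = 64.
ΔH = 64 − 125 = -61.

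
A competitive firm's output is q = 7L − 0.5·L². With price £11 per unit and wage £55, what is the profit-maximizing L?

The marginal product of L is MP_L = 7 − L.
A price-taking firm hires until the value of the marginal product equals the wage: P·MP_L = w, so 11·(7 − L) = 55.
Then 7 − L = 5, giving L = 2.

L* = 2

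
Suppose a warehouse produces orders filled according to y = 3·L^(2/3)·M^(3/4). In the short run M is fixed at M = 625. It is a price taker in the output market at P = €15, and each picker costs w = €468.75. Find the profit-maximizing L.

With M = 625, MP_L = (2/3)·3·L^(-1/3)·625^(3/4) = 250·L^(-1/3).
Profit maximization for a price taker requires P·MP_L = w: 15·250·L^(-1/3) = 468.75.
So L^(-1/3) = 0.125, which gives L = 512.

L* = 512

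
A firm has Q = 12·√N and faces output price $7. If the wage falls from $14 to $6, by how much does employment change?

ΔN = 40

From P·MP_N = w with MP_N = 6·N^(-1/2), the labor demand is N(w) = (42/w)^(2).
At w = 14: N = 9. At w = 6: N = 49.
ΔN = 49 − 9 = 40.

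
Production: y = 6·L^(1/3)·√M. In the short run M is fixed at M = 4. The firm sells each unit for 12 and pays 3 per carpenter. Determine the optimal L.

L* = 64

With M = 4, MP_L = (1/3)·6·L^(-2/3)·4^(1/2) = 4·L^(-2/3).
Profit maximization for a price taker requires P·MP_L = w: 12·4·L^(-2/3) = 3.
So L^(-2/3) = 0.0625, which gives L = 64.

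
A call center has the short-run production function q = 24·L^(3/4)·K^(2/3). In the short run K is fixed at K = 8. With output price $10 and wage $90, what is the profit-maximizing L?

L* = 4096

With K = 8, MP_L = (3/4)·24·L^(-1/4)·8^(2/3) = 72·L^(-1/4).
Profit maximization for a price taker requires P·MP_L = w: 10·72·L^(-1/4) = 90.
So L^(-1/4) = 0.125, which gives L = 4096.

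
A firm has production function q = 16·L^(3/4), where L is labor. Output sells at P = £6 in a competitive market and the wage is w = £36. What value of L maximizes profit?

MP_L = (3/4)·16·L^(-1/4) = 12·L^(-1/4).
Profit maximization for a price taker requires P·MP_L = w: 6·12·L^(-1/4) = 36.
So L^(-1/4) = 0.5, which gives L = 16.

L* = 16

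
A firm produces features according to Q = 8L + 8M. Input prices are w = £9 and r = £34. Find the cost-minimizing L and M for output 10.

L* = 1.25, M* = 0

The inputs are perfect substitutes, so the firm uses whichever has the lower cost per unit of output.
Cost per unit of output via L is w/8 = 1.125; via M it is r/8 = 4.25. L is cheaper.
Producing Q = 10 with L alone: L = 1.25, M = 0.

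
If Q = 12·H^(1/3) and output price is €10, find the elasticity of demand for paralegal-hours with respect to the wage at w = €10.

MP_H = (1/3)·12·H^(-2/3), so P·MP_H = w gives 40·H^(-2/3) = w.
Solving, H(w) = (40/w)^(3/2). This is a constant-elasticity form: H ∝ w^(−3/2), so ε = −3/2.

ε = -1.5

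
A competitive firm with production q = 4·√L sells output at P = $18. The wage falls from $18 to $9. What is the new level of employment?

From P·MP_L = w with MP_L = 2·L^(-1/2), the labor demand is L(w) = (36/w)^(2).
At w = 18: L = 4. At w = 9: L = 16.

L* = 16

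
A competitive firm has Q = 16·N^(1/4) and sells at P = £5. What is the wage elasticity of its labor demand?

ε = -4/3

MP_N = (1/4)·16·N^(-3/4), so P·MP_N = w gives 20·N^(-3/4) = w.
Solving, N(w) = (20/w)^(4/3). This is a constant-elasticity form: N ∝ w^(−4/3), so ε = −4/3.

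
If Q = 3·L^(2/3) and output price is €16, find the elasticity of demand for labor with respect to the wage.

ε = -3

MP_L = (2/3)·3·L^(-1/3), so P·MP_L = w gives 32·L^(-1/3) = w.
Solving, L(w) = (32/w)^(3). This is a constant-elasticity form: L ∝ w^(−3), so ε = −3.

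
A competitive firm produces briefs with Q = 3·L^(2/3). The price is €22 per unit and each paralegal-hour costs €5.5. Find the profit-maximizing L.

L* = 512

MP_L = (2/3)·3·L^(-1/3) = 2·L^(-1/3).
Profit maximization for a price taker requires P·MP_L = w: 22·2·L^(-1/3) = 5.5.
So L^(-1/3) = 0.125, which gives L = 512.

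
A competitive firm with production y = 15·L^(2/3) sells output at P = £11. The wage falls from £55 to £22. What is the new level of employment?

From P·MP_L = w with MP_L = 10·L^(-1/3), the labor demand is L(w) = (110/w)^(3).
At w = 55: L = 8. At w = 22: L = 125.

L* = 125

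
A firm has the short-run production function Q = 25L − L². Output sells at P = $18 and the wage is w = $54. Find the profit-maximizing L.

The marginal product of L is MP_L = 25 − 2L.
A price-taking firm hires until the value of the marginal product equals the wage: P·MP_L = w, so 18·(25 − 2L) = 54.
Then 25 − 2L = 3, giving L = 11.

L* = 11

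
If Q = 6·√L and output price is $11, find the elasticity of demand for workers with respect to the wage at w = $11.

MP_L = (1/2)·6·L^(-1/2), so P·MP_L = w gives 33·L^(-1/2) = w.
Solving, L(w) = (33/w)^(2). This is a constant-elasticity form: L ∝ w^(−2), so ε = −2.

ε = -2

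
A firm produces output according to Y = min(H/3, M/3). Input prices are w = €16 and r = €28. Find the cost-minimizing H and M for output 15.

H* = 45, M* = 45

With a fixed-proportions technology, the cost-minimizing bundle uses no slack in either input: H/3 = M/3 = Y.
So H = 3·15 = 45 and M = 3·15 = 45.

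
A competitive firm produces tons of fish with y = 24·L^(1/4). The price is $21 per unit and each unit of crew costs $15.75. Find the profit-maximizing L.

L* = 16

MP_L = (1/4)·24·L^(-3/4) = 6·L^(-3/4).
Profit maximization for a price taker requires P·MP_L = w: 21·6·L^(-3/4) = 15.75.
So L^(-3/4) = 0.125, which gives L = 16.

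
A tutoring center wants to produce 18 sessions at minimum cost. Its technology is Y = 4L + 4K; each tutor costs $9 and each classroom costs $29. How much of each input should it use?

The inputs are perfect substitutes, so the firm uses whichever has the lower cost per unit of output.
Cost per unit of output via L is w/4 = 2.25; via K it is r/4 = 7.25. L is cheaper.
Producing Y = 18 with L alone: L = 4.5, K = 0.

L* = 4.5, K* = 0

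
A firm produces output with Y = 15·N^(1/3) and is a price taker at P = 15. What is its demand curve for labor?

MP_N = (1/3)·15·N^(-2/3) = 5·N^(-2/3).
Setting P·MP_N = w: 75·N^(-2/3) = w.
Solving for N: N^(-2/3) = w/75, so N = (75/w)^(3/2).

N(w) = (75/w)^(3/2)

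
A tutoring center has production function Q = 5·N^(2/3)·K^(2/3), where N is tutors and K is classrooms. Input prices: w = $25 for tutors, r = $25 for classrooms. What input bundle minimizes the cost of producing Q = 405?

Cost minimization requires the marginal rate of technical substitution to equal the input-price ratio: MP_N/MP_K = w/r.
Here MP_N/MP_K = (2/3)·(K/N)/(2/3) = (K/N). Setting this equal to 25/25 = 1 gives K = N.
Substituting into Q = 405: 5·N^(2/3)·(N)^(2/3) = 405.
Solving, N = 27 and K = 27.

N* = 27, K* = 27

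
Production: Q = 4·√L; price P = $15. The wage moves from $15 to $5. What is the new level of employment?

L* = 36

From P·MP_L = w with MP_L = 2·L^(-1/2), the labor demand is L(w) = (30/w)^(2).
At w = 15: L = 4. At w = 5: L = 36.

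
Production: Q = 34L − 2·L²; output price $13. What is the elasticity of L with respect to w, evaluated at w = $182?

ε = -0.7

From P·MP_L = w with MP_L = 34 − 4L, labor demand is L(w) = (34 − w/13)/4.
dL/dw = −1/(52) = -1/52.
At w = 182, L = 5, so ε = (dL/dw)·(w/L) = (-1/52)·(182/5) = -0.7.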